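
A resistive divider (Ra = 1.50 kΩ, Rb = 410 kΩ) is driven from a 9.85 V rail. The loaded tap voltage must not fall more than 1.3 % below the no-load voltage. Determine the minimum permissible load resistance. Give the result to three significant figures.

R_L(min) ≈ 113 kΩ

Output resistance R_th = Ra‖Rb = (1.50 × 410)/411.5 = 1.495 kΩ.
The fractional drop is R_th/(R_th + R_L); requiring this ≤ 0.0130 gives R_L ≥ R_th(1/0.0130 − 1) = 1.495 × 75.92 = 113 kΩ.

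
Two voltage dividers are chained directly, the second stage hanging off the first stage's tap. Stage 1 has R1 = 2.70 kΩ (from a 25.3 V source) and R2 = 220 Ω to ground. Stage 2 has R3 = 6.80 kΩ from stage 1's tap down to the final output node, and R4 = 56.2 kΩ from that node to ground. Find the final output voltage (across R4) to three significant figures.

Stage 2 presents R3+R4 = 63000 Ω as a load on stage 1's tap.
Stage 1's lower leg becomes R2‖(R3+R4) = 219.2 Ω, so V_mid = 25.3 × 219.2/2919 = 1.900 V.
Stage 2 is itself unloaded: V_out = V_mid × R4/(R3+R4) = 1.900 × 56200/63000 = 1.69 V.

V_out ≈ 1.69 V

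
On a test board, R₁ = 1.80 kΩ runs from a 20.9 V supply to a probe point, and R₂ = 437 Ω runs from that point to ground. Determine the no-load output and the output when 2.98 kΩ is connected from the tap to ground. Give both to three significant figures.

Open-circuit: V = 20.9 × 437/(1800 + 437) = 4.08 V.
With the load, R₂ becomes R₂‖R_L = 381.1 Ω, so V = 20.9 × 381.1/2181 = 3.65 V.

Unloaded: 4.08 V; loaded: 3.65 V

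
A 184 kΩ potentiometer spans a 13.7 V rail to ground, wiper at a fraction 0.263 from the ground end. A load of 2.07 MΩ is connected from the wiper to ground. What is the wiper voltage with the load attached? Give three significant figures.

The wiper splits the pot into (1−α)R = 135.6 kΩ above and αR = 48.39 kΩ below.
Lower section ‖ load = 47.29 kΩ.
V_wiper = 13.7 × 47.29/(135.6 + 47.29) = 3.54 V.

V ≈ 3.54 V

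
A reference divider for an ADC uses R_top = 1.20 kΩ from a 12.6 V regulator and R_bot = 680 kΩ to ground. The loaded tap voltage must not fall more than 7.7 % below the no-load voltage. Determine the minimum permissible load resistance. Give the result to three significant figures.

R_L(min) ≈ 14.4 kΩ

Output resistance R_th = R_top‖R_bot = (1.20 × 680)/681.2 = 1.198 kΩ.
The fractional drop is R_th/(R_th + R_L); requiring this ≤ 0.0770 gives R_L ≥ R_th(1/0.0770 − 1) = 1.198 × 11.99 = 14.4 kΩ.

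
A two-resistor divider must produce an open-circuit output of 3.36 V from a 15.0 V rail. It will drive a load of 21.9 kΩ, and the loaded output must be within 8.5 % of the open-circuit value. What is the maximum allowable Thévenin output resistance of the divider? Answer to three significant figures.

Loading drop = R_th/(R_th + R_L) ≤ 0.0850, so R_th ≤ R_L · ε/(1−ε) = 21.9 kΩ × 0.0850/0.9150 = 2.03 kΩ.
(Any R1, R2 with R2/(R1+R2) = 0.224 and R1‖R2 ≤ 2.03 kΩ will meet the spec.)

R_th ≤ 2.03 kΩ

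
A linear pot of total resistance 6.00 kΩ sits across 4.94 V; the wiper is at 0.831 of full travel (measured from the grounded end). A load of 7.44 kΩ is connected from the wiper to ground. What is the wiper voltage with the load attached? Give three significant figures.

V ≈ 3.69 V

The wiper splits the pot into (1−α)R = 1.014 kΩ above and αR = 4.986 kΩ below.
Lower section ‖ load = 2.985 kΩ.
V_wiper = 4.94 × 2.985/(1.014 + 2.985) = 3.69 V.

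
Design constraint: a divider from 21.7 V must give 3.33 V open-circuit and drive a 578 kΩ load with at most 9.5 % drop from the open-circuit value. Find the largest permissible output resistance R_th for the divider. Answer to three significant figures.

Loading drop = R_th/(R_th + R_L) ≤ 0.0950, so R_th ≤ R_L · ε/(1−ε) = 578 kΩ × 0.0950/0.9050 = 60.7 kΩ.
(Any R1, R2 with R2/(R1+R2) = 0.153 and R1‖R2 ≤ 60.7 kΩ will meet the spec.)

R_th ≤ 60.7 kΩ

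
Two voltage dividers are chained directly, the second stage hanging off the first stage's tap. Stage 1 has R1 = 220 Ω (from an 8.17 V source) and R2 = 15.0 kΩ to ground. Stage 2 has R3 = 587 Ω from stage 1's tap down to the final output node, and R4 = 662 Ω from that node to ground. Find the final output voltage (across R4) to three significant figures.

Stage 2 presents R3+R4 = 1249 Ω as a load on stage 1's tap.
Stage 1's lower leg becomes R2‖(R3+R4) = 1153 Ω, so V_mid = 8.17 × 1153/1373 = 6.861 V.
Stage 2 is itself unloaded: V_out = V_mid × R4/(R3+R4) = 6.861 × 662/1249 = 3.64 V.

V_out ≈ 3.64 V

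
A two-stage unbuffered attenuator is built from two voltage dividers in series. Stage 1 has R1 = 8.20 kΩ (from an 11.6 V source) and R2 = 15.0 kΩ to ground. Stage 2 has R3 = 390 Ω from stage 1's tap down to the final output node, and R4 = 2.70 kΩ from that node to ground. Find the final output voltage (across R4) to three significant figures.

Stage 2 presents R3+R4 = 3090 Ω as a load on stage 1's tap.
Stage 1's lower leg becomes R2‖(R3+R4) = 2562 Ω, so V_mid = 11.6 × 2562/10760 = 2.762 V.
Stage 2 is itself unloaded: V_out = V_mid × R4/(R3+R4) = 2.762 × 2700/3090 = 2.41 V.

V_out ≈ 2.41 V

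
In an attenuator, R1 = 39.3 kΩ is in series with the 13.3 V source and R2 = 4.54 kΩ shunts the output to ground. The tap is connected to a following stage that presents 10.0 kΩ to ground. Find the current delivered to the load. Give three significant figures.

R2‖R_L = 3.122 kΩ; V_out = 13.3 × 3.122/42.42 = 0.9789 V.
I_L = V_out / R_L = 0.9789 / 10.0 kΩ = 0.0979 mA.

I_L ≈ 0.0979 mA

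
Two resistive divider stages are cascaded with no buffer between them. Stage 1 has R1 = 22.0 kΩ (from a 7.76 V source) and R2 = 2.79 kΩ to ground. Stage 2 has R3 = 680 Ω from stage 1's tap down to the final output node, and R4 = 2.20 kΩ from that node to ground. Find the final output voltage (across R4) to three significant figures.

Stage 2 presents R3+R4 = 2880 Ω as a load on stage 1's tap.
Stage 1's lower leg becomes R2‖(R3+R4) = 1417 Ω, so V_mid = 7.76 × 1417/23420 = 0.4696 V.
Stage 2 is itself unloaded: V_out = V_mid × R4/(R3+R4) = 0.4696 × 2200/2880 = 0.359 V.

V_out ≈ 0.359 V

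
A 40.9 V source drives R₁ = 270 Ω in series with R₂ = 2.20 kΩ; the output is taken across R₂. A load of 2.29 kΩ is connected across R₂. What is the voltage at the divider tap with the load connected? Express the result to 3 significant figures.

V_out ≈ 33.0 V

The load sits in parallel with R₂: R₂‖R_L = (2200 × 2290) / (2200 + 2290) = 1122 Ω.
V_out = 40.9 × 1122 / (270 + 1122) = 40.9 × 1122/1392 = 33.0 V.
(Unloaded it would have been 36.4 V.)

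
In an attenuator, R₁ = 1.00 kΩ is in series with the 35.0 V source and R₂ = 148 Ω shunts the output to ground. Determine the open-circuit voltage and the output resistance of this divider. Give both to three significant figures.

V_th is the open-circuit tap voltage: 35.0 × 148/(1000 + 148) = 4.51 V.
With the supply zeroed, R₁ and R₂ appear in parallel from the tap: R_th = R₁‖R₂ = (1000 × 148)/1148 = 129 Ω.

V_th = 4.51 V, R_th = 129 Ω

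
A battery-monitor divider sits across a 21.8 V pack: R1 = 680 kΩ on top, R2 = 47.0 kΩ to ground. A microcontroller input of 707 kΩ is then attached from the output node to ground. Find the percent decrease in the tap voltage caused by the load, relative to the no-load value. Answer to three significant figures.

5.85 %

The divider's output (Thévenin) resistance is R1‖R2 = 43.96 kΩ.
Fractional drop under load = R_th/(R_th + R_L) = 43.96 / (43.96 + 707) = 0.05854.
So the output falls by 5.85 %.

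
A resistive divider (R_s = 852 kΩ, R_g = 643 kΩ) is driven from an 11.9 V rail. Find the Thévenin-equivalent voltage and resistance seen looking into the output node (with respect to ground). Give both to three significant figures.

V_th = 5.12 V, R_th = 366 kΩ

V_th is the open-circuit tap voltage: 11.9 × 643/(852 + 643) = 5.12 V.
With the supply zeroed, R_s and R_g appear in parallel from the tap: R_th = R_s‖R_g = (852 × 643)/1495 = 366 kΩ.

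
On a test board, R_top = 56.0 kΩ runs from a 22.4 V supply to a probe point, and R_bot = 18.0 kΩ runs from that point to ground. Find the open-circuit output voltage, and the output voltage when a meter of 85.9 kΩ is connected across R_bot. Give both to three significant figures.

Open-circuit: V = 22.4 × 18.0/(56.0 + 18.0) = 5.45 V.
With the load, R_bot becomes R_bot‖R_L = 14.88 kΩ, so V = 22.4 × 14.88/70.88 = 4.70 V.

Unloaded: 5.45 V; loaded: 4.70 V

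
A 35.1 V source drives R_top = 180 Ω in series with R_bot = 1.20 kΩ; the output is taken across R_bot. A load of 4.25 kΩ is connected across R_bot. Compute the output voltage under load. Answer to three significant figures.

V_out ≈ 29.4 V

The load sits in parallel with R_bot: R_bot‖R_L = (1200 × 4250) / (1200 + 4250) = 935.8 Ω.
V_out = 35.1 × 935.8 / (180 + 935.8) = 35.1 × 935.8/1116 = 29.4 V.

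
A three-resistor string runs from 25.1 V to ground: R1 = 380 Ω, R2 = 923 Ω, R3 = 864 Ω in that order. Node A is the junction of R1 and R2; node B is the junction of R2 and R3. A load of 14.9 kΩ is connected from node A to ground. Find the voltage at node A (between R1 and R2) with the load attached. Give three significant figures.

Below node A the series string R2+R3 = 1787 Ω sits in parallel with the 14900 Ω load: 1596 Ω.
V_A = 25.1 × 1596/(380 + 1596) = 20.3 V.

V ≈ 20.3 V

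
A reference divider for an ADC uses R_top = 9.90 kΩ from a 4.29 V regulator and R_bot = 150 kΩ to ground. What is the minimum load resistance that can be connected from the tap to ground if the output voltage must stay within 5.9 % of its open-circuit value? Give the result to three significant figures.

R_L(min) ≈ 148 kΩ

Output resistance R_th = R_top‖R_bot = (9.90 × 150)/159.9 = 9.287 kΩ.
The fractional drop is R_th/(R_th + R_L); requiring this ≤ 0.0590 gives R_L ≥ R_th(1/0.0590 − 1) = 9.287 × 15.95 = 148 kΩ.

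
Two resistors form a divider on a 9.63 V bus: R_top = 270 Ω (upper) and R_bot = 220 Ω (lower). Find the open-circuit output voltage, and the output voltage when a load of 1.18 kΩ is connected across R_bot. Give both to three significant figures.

Unloaded: 4.32 V; loaded: 3.92 V

Open-circuit: V = 9.63 × 220/(270 + 220) = 4.32 V.
With the load, R_bot becomes R_bot‖R_L = 185.4 Ω, so V = 9.63 × 185.4/455.4 = 3.92 V.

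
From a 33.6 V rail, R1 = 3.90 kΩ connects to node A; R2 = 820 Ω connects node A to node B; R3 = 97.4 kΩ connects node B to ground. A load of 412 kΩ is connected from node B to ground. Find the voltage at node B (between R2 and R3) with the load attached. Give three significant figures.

At node B, R3 is in parallel with the load: R3‖R_L = 78780 Ω.
Below node A the resistance is R2 + (R3‖R_L) = 79600 Ω, so V_A = 33.6 × 79600/83500 = 32.03 V.
Then V_B = V_A × (R3‖R_L)/(R2 + R3‖R_L) = 32.03 × 78780/79600 = 31.7 V.

V ≈ 31.7 V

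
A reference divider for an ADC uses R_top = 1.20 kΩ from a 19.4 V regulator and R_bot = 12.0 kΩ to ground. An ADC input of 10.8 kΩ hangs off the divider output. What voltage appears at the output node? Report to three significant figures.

The load sits in parallel with R_bot: R_bot‖R_L = (12.0 × 10.8) / (12.0 + 10.8) = 5.684 kΩ.
V_out = 19.4 × 5.684 / (1.20 + 5.684) = 19.4 × 5.684/6.884 = 16.0 V.
(Unloaded it would have been 17.6 V.)

V_out ≈ 16.0 V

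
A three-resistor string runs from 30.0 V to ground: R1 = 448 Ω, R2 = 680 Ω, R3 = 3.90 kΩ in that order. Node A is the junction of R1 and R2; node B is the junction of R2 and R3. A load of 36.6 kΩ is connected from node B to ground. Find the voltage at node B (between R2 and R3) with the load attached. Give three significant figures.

V ≈ 22.7 V

At node B, R3 is in parallel with the load: R3‖R_L = 3524 Ω.
Below node A the resistance is R2 + (R3‖R_L) = 4204 Ω, so V_A = 30.0 × 4204/4652 = 27.11 V.
Then V_B = V_A × (R3‖R_L)/(R2 + R3‖R_L) = 27.11 × 3524/4204 = 22.7 V.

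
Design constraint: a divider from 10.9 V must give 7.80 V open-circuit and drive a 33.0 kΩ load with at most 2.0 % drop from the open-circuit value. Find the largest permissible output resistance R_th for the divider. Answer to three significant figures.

R_th ≤ 673 Ω

Loading drop = R_th/(R_th + R_L) ≤ 0.0200, so R_th ≤ R_L · ε/(1−ε) = 33.0 kΩ × 0.0200/0.9800 = 673 Ω.
(Any R1, R2 with R2/(R1+R2) = 0.716 and R1‖R2 ≤ 673 Ω will meet the spec.)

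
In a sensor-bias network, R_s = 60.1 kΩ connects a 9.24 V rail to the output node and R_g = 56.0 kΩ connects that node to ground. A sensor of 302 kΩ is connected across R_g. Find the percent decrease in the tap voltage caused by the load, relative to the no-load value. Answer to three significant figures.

The divider's output (Thévenin) resistance is R_s‖R_g = 28.99 kΩ.
Fractional drop under load = R_th/(R_th + R_L) = 28.99 / (28.99 + 302) = 0.08758.
So the output falls by 8.76 %.

8.76 %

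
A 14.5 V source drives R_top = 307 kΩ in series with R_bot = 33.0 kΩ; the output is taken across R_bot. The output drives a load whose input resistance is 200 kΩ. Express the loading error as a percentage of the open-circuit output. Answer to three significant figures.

13.0 %

The divider's output (Thévenin) resistance is R_top‖R_bot = 29.80 kΩ.
Fractional drop under load = R_th/(R_th + R_L) = 29.80 / (29.80 + 200) = 0.1297.
So the output falls by 13.0 %.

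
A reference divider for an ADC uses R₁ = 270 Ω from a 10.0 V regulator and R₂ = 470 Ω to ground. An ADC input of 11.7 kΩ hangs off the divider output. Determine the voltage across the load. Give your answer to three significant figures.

V_out ≈ 6.26 V

The load sits in parallel with R₂: R₂‖R_L = (470 × 11700) / (470 + 11700) = 451.8 Ω.
V_out = 10.0 × 451.8 / (270 + 451.8) = 10.0 × 451.8/721.8 = 6.26 V.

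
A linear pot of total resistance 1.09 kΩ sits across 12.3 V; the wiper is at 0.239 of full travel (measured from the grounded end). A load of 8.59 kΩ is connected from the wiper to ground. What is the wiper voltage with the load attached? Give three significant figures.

The wiper splits the pot into (1−α)R = 829.5 Ω above and αR = 260.5 Ω below.
Lower section ‖ load = 252.8 Ω.
V_wiper = 12.3 × 252.8/(829.5 + 252.8) = 2.87 V.

V ≈ 2.87 V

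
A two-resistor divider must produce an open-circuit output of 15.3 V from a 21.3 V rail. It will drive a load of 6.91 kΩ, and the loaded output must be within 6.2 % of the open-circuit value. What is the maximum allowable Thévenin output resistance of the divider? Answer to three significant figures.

Loading drop = R_th/(R_th + R_L) ≤ 0.0620, so R_th ≤ R_L · ε/(1−ε) = 6.91 kΩ × 0.0620/0.9380 = 457 Ω.
(Any R1, R2 with R2/(R1+R2) = 0.718 and R1‖R2 ≤ 457 Ω will meet the spec.)

R_th ≤ 457 Ω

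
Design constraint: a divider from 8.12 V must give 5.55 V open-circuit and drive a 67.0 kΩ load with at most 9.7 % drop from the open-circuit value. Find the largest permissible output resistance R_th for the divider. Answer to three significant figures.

R_th ≤ 7.20 kΩ

Loading drop = R_th/(R_th + R_L) ≤ 0.0970, so R_th ≤ R_L · ε/(1−ε) = 67.0 kΩ × 0.0970/0.9030 = 7.20 kΩ.
(Any R1, R2 with R2/(R1+R2) = 0.683 and R1‖R2 ≤ 7.20 kΩ will meet the spec.)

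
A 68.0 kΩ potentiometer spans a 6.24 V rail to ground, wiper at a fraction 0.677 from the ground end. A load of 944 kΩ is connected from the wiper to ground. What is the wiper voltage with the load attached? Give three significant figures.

V ≈ 4.16 V

The wiper splits the pot into (1−α)R = 21.96 kΩ above and αR = 46.04 kΩ below.
Lower section ‖ load = 43.90 kΩ.
V_wiper = 6.24 × 43.90/(21.96 + 43.90) = 4.16 V.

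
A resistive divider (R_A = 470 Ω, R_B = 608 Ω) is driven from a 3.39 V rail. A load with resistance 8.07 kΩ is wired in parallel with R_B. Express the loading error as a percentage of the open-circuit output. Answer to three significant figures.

3.18 %

The divider's output (Thévenin) resistance is R_A‖R_B = 265.1 Ω.
Fractional drop under load = R_th/(R_th + R_L) = 265.1 / (265.1 + 8070) = 0.03180.
So the output falls by 3.18 %.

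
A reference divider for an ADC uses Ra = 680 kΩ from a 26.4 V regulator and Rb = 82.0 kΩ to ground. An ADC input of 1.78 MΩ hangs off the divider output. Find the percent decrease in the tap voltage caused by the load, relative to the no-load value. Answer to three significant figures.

The divider's output (Thévenin) resistance is Ra‖Rb = 73.18 kΩ.
Fractional drop under load = R_th/(R_th + R_L) = 73.18 / (73.18 + 1780) = 0.03949.
So the output falls by 3.95 %.

3.95 %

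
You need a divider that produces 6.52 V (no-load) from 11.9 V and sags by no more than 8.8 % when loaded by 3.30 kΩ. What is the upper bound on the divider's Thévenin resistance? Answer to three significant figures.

Loading drop = R_th/(R_th + R_L) ≤ 0.0880, so R_th ≤ R_L · ε/(1−ε) = 3.30 kΩ × 0.0880/0.9120 = 318 Ω.
(Any R1, R2 with R2/(R1+R2) = 0.548 and R1‖R2 ≤ 318 Ω will meet the spec.)

R_th ≤ 318 Ω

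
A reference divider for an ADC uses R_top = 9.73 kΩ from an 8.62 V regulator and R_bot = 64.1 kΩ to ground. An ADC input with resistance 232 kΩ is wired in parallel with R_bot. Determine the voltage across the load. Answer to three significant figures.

V_out ≈ 7.22 V

The load sits in parallel with R_bot: R_bot‖R_L = (64.1 × 232) / (64.1 + 232) = 50.22 kΩ.
V_out = 8.62 × 50.22 / (9.73 + 50.22) = 8.62 × 50.22/59.95 = 7.22 V.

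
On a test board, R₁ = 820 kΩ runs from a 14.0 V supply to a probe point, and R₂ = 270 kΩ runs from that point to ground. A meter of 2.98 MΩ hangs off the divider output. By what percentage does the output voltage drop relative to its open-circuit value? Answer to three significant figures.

6.38 %

The divider's output (Thévenin) resistance is R₁‖R₂ = 203.1 kΩ.
Fractional drop under load = R_th/(R_th + R_L) = 203.1 / (203.1 + 2980) = 0.06381.
So the output falls by 6.38 %.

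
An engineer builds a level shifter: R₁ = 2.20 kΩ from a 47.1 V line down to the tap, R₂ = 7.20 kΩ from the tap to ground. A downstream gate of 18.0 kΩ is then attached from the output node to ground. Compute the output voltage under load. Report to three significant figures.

The load sits in parallel with R₂: R₂‖R_L = (7.20 × 18.0) / (7.20 + 18.0) = 5.143 kΩ.
V_out = 47.1 × 5.143 / (2.20 + 5.143) = 47.1 × 5.143/7.343 = 33.0 V.
(Unloaded it would have been 36.1 V.)

V_out ≈ 33.0 V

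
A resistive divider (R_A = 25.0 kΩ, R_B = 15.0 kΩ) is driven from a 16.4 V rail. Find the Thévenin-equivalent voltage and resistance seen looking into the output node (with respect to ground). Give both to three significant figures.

V_th = 6.15 V, R_th = 9.38 kΩ

V_th is the open-circuit tap voltage: 16.4 × 15.0/(25.0 + 15.0) = 6.15 V.
With the supply zeroed, R_A and R_B appear in parallel from the tap: R_th = R_A‖R_B = (25.0 × 15.0)/40.00 = 9.38 kΩ.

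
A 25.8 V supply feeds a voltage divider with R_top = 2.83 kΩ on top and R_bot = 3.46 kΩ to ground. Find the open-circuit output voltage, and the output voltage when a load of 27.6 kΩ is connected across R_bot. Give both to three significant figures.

Unloaded: 14.2 V; loaded: 13.4 V

Open-circuit: V = 25.8 × 3.46/(2.83 + 3.46) = 14.2 V.
With the load, R_bot becomes R_bot‖R_L = 3.075 kΩ, so V = 25.8 × 3.075/5.905 = 13.4 V.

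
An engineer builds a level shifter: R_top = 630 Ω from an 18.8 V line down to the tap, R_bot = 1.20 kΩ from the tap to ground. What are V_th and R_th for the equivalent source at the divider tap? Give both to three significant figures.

V_th = 12.3 V, R_th = 413 Ω

V_th is the open-circuit tap voltage: 18.8 × 1200/(630 + 1200) = 12.3 V.
With the supply zeroed, R_top and R_bot appear in parallel from the tap: R_th = R_top‖R_bot = (630 × 1200)/1830 = 413 Ω.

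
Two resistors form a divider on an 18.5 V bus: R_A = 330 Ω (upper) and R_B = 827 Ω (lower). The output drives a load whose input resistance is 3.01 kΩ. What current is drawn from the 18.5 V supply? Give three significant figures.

R_B‖R_L = 648.8 Ω, so the source sees R_A + R_B‖R_L = 978.8 Ω.
I = 18.5 V / 978.8 Ω = 18.9 mA.

I ≈ 18.9 mA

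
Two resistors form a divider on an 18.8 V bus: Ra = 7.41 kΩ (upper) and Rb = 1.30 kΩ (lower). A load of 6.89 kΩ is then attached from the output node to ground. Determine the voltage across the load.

V_out ≈ 2.42 V

The load sits in parallel with Rb: Rb‖R_L = (1.30 × 6.89) / (1.30 + 6.89) = 1.094 kΩ.
V_out = 18.8 × 1.094 / (7.41 + 1.094) = 18.8 × 1.094/8.504 = 2.42 V.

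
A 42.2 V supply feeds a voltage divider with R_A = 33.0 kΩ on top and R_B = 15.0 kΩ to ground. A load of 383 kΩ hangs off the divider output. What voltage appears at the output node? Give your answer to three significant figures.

V_out ≈ 12.8 V

The load sits in parallel with R_B: R_B‖R_L = (15.0 × 383) / (15.0 + 383) = 14.43 kΩ.
V_out = 42.2 × 14.43 / (33.0 + 14.43) = 42.2 × 14.43/47.43 = 12.8 V.
(Unloaded it would have been 13.2 V.)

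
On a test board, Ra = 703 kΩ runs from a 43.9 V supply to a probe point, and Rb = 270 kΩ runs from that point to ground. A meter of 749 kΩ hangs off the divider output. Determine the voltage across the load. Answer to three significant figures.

V_out ≈ 9.66 V

The load sits in parallel with Rb: Rb‖R_L = (270 × 749) / (270 + 749) = 198.5 kΩ.
V_out = 43.9 × 198.5 / (703 + 198.5) = 43.9 × 198.5/901.5 = 9.66 V.
(Unloaded it would have been 12.2 V.)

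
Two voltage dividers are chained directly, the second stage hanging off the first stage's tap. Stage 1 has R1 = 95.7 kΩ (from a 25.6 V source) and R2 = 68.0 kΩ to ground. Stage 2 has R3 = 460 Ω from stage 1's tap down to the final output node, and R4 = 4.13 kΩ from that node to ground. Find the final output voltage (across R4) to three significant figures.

V_out ≈ 0.990 V

Stage 2 presents R3+R4 = 4590 Ω as a load on stage 1's tap.
Stage 1's lower leg becomes R2‖(R3+R4) = 4300 Ω, so V_mid = 25.6 × 4300/100000 = 1.101 V.
Stage 2 is itself unloaded: V_out = V_mid × R4/(R3+R4) = 1.101 × 4130/4590 = 0.990 V.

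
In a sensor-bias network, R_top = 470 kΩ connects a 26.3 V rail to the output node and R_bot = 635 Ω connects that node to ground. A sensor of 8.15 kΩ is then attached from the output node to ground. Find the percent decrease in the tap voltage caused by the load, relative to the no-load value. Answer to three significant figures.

The divider's output (Thévenin) resistance is R_top‖R_bot = 634.1 Ω.
Fractional drop under load = R_th/(R_th + R_L) = 634.1 / (634.1 + 8150) = 0.07219.
So the output falls by 7.22 %.

7.22 %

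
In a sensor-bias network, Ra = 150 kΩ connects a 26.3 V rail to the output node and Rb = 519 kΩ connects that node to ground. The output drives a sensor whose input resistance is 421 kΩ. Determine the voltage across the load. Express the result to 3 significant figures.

The load sits in parallel with Rb: Rb‖R_L = (519 × 421) / (519 + 421) = 232.4 kΩ.
V_out = 26.3 × 232.4 / (150 + 232.4) = 26.3 × 232.4/382.4 = 16.0 V.

V_out ≈ 16.0 V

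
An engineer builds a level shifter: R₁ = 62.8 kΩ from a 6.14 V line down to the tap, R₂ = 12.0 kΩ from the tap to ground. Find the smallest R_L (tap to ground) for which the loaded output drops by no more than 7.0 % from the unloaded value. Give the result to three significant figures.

Output resistance R_th = R₁‖R₂ = (62.8 × 12.0)/74.80 = 10.07 kΩ.
The fractional drop is R_th/(R_th + R_L); requiring this ≤ 0.0700 gives R_L ≥ R_th(1/0.0700 − 1) = 10.07 × 13.29 = 134 kΩ.

R_L(min) ≈ 134 kΩ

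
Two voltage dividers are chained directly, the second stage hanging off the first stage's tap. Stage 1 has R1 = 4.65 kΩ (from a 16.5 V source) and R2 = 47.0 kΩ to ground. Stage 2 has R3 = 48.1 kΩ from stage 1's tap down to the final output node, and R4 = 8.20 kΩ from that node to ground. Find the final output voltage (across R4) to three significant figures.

V_out ≈ 2.03 V

Stage 2 presents R3+R4 = 56.30 kΩ as a load on stage 1's tap.
Stage 1's lower leg becomes R2‖(R3+R4) = 25.62 kΩ, so V_mid = 16.5 × 25.62/30.27 = 13.96 V.
Stage 2 is itself unloaded: V_out = V_mid × R4/(R3+R4) = 13.96 × 8.20/56.30 = 2.03 V.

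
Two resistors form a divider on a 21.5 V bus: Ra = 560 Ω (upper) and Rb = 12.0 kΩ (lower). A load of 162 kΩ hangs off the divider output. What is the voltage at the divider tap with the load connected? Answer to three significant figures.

V_out ≈ 20.5 V

The load sits in parallel with Rb: Rb‖R_L = (12000 × 162000) / (12000 + 162000) = 11170 Ω.
V_out = 21.5 × 11170 / (560 + 11170) = 21.5 × 11170/11730 = 20.5 V.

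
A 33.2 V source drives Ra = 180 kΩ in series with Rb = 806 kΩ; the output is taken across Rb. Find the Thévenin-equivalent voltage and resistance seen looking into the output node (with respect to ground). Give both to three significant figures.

V_th = 27.1 V, R_th = 147 kΩ

V_th is the open-circuit tap voltage: 33.2 × 806/(180 + 806) = 27.1 V.
With the supply zeroed, Ra and Rb appear in parallel from the tap: R_th = Ra‖Rb = (180 × 806)/986.0 = 147 kΩ.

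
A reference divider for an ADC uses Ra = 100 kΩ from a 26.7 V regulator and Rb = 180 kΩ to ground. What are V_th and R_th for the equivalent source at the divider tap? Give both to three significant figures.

V_th = 17.2 V, R_th = 64.3 kΩ

V_th is the open-circuit tap voltage: 26.7 × 180/(100 + 180) = 17.2 V.
With the supply zeroed, Ra and Rb appear in parallel from the tap: R_th = Ra‖Rb = (100 × 180)/280.0 = 64.3 kΩ.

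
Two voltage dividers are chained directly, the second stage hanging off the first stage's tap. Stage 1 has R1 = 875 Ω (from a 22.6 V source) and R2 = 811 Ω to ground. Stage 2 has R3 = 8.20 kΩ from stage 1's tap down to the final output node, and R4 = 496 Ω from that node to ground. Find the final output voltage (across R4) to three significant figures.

V_out ≈ 0.591 V

Stage 2 presents R3+R4 = 8696 Ω as a load on stage 1's tap.
Stage 1's lower leg becomes R2‖(R3+R4) = 741.8 Ω, so V_mid = 22.6 × 741.8/1617 = 10.37 V.
Stage 2 is itself unloaded: V_out = V_mid × R4/(R3+R4) = 10.37 × 496/8696 = 0.591 V.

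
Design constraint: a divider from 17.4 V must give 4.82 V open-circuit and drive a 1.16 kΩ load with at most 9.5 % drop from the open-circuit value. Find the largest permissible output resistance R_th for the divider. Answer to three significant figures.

R_th ≤ 122 Ω

Loading drop = R_th/(R_th + R_L) ≤ 0.0950, so R_th ≤ R_L · ε/(1−ε) = 1.16 kΩ × 0.0950/0.9050 = 122 Ω.
(Any R1, R2 with R2/(R1+R2) = 0.277 and R1‖R2 ≤ 122 Ω will meet the spec.)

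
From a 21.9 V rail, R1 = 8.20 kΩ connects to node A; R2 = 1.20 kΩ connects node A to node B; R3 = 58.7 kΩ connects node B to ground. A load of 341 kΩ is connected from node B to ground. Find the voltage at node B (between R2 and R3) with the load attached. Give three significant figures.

V ≈ 18.4 V

At node B, R3 is in parallel with the load: R3‖R_L = 50.08 kΩ.
Below node A the resistance is R2 + (R3‖R_L) = 51.28 kΩ, so V_A = 21.9 × 51.28/59.48 = 18.88 V.
Then V_B = V_A × (R3‖R_L)/(R2 + R3‖R_L) = 18.88 × 50.08/51.28 = 18.4 V.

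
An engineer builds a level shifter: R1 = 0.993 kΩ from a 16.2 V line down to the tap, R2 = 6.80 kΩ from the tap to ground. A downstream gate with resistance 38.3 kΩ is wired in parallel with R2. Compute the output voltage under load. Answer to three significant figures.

V_out ≈ 13.8 V

The load sits in parallel with R2: R2‖R_L = (6800 × 38300) / (6800 + 38300) = 5775 Ω.
V_out = 16.2 × 5775 / (993 + 5775) = 16.2 × 5775/6768 = 13.8 V.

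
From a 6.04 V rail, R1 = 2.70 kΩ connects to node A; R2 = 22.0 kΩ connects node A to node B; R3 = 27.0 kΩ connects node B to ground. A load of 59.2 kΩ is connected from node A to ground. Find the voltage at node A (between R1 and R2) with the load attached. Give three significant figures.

V ≈ 5.49 V

Below node A the series string R2+R3 = 49.00 kΩ sits in parallel with the 59.2 kΩ load: 26.81 kΩ.
V_A = 6.04 × 26.81/(2.70 + 26.81) = 5.49 V.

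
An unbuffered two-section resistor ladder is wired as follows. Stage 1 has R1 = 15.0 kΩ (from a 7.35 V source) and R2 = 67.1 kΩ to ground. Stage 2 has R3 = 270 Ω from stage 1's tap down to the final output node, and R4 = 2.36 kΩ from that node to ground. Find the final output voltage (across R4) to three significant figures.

Stage 2 presents R3+R4 = 2630 Ω as a load on stage 1's tap.
Stage 1's lower leg becomes R2‖(R3+R4) = 2531 Ω, so V_mid = 7.35 × 2531/17530 = 1.061 V.
Stage 2 is itself unloaded: V_out = V_mid × R4/(R3+R4) = 1.061 × 2360/2630 = 0.952 V.

V_out ≈ 0.952 V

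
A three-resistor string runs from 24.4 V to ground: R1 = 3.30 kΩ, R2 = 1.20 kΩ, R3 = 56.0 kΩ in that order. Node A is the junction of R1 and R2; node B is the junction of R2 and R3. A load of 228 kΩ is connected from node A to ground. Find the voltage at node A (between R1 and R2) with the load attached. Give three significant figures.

Below node A the series string R2+R3 = 57.20 kΩ sits in parallel with the 228 kΩ load: 45.73 kΩ.
V_A = 24.4 × 45.73/(3.30 + 45.73) = 22.8 V.

V ≈ 22.8 V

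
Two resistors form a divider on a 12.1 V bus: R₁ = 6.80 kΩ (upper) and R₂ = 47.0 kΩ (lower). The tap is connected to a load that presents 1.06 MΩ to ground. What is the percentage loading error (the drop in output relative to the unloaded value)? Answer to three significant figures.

The divider's output (Thévenin) resistance is R₁‖R₂ = 5.941 kΩ.
Fractional drop under load = R_th/(R_th + R_L) = 5.941 / (5.941 + 1060) = 0.005573.
So the output falls by 0.557 %.

0.557 %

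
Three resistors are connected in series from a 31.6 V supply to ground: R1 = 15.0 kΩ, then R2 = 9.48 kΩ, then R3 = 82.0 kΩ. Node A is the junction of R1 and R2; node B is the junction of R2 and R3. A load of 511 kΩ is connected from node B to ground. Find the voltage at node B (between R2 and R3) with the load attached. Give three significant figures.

At node B, R3 is in parallel with the load: R3‖R_L = 70.66 kΩ.
Below node A the resistance is R2 + (R3‖R_L) = 80.14 kΩ, so V_A = 31.6 × 80.14/95.14 = 26.62 V.
Then V_B = V_A × (R3‖R_L)/(R2 + R3‖R_L) = 26.62 × 70.66/80.14 = 23.5 V.

V ≈ 23.5 V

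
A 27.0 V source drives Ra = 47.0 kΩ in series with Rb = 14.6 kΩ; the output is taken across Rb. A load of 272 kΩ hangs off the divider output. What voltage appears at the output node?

The load sits in parallel with Rb: Rb‖R_L = (14.6 × 272) / (14.6 + 272) = 13.86 kΩ.
V_out = 27.0 × 13.86 / (47.0 + 13.86) = 27.0 × 13.86/60.86 = 6.15 V.

V_out ≈ 6.15 V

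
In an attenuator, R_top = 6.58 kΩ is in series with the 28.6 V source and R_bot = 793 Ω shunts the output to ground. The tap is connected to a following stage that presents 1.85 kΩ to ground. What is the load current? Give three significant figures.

I_L ≈ 1.20 mA

R_bot‖R_L = 555.1 Ω; V_out = 28.6 × 555.1/7135 = 2.225 V.
I_L = V_out / R_L = 2.225 / 1.85 kΩ = 1.20 mA.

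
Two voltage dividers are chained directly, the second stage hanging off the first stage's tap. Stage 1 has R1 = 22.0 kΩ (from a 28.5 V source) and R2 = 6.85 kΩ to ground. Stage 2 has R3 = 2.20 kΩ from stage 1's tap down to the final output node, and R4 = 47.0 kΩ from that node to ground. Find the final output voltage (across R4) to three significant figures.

Stage 2 presents R3+R4 = 49.20 kΩ as a load on stage 1's tap.
Stage 1's lower leg becomes R2‖(R3+R4) = 6.013 kΩ, so V_mid = 28.5 × 6.013/28.01 = 6.117 V.
Stage 2 is itself unloaded: V_out = V_mid × R4/(R3+R4) = 6.117 × 47.0/49.20 = 5.84 V.

V_out ≈ 5.84 V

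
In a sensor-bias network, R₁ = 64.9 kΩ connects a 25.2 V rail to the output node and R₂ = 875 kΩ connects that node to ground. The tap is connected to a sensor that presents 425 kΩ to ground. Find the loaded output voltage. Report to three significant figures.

V_out ≈ 20.5 V

The load sits in parallel with R₂: R₂‖R_L = (875 × 425) / (875 + 425) = 286.1 kΩ.
V_out = 25.2 × 286.1 / (64.9 + 286.1) = 25.2 × 286.1/351.0 = 20.5 V.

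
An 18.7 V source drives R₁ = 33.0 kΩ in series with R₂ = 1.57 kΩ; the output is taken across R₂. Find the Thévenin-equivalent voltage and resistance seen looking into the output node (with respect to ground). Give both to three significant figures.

V_th is the open-circuit tap voltage: 18.7 × 1.57/(33.0 + 1.57) = 0.849 V.
With the supply zeroed, R₁ and R₂ appear in parallel from the tap: R_th = R₁‖R₂ = (33.0 × 1.57)/34.57 = 1.50 kΩ.

V_th = 0.849 V, R_th = 1.50 kΩ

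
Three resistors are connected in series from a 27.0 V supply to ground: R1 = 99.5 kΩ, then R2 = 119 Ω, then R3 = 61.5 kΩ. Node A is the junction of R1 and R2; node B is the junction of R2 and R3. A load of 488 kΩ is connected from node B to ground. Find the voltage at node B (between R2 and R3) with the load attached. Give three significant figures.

At node B, R3 is in parallel with the load: R3‖R_L = 54620 Ω.
Below node A the resistance is R2 + (R3‖R_L) = 54740 Ω, so V_A = 27.0 × 54740/154200 = 9.582 V.
Then V_B = V_A × (R3‖R_L)/(R2 + R3‖R_L) = 9.582 × 54620/54740 = 9.56 V.

V ≈ 9.56 V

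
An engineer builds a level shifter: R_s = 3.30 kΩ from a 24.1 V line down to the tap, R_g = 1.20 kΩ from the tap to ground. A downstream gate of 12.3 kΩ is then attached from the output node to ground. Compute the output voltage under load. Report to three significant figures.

V_out ≈ 6.00 V

The load sits in parallel with R_g: R_g‖R_L = (1.20 × 12.3) / (1.20 + 12.3) = 1.093 kΩ.
V_out = 24.1 × 1.093 / (3.30 + 1.093) = 24.1 × 1.093/4.393 = 6.00 V.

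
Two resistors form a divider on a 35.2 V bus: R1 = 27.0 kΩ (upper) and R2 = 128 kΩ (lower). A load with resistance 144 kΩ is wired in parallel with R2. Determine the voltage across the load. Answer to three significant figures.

V_out ≈ 25.2 V

The load sits in parallel with R2: R2‖R_L = (128 × 144) / (128 + 144) = 67.76 kΩ.
V_out = 35.2 × 67.76 / (27.0 + 67.76) = 35.2 × 67.76/94.76 = 25.2 V.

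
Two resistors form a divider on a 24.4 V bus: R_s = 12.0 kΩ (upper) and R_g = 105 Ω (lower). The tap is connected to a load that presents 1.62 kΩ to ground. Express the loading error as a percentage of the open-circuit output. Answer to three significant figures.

The divider's output (Thévenin) resistance is R_s‖R_g = 104.1 Ω.
Fractional drop under load = R_th/(R_th + R_L) = 104.1 / (104.1 + 1620) = 0.06037.
So the output falls by 6.04 %.

6.04 %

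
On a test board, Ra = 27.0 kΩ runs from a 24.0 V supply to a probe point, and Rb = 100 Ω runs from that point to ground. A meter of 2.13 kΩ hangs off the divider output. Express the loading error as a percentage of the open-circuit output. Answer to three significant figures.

4.47 %

The divider's output (Thévenin) resistance is Ra‖Rb = 99.63 Ω.
Fractional drop under load = R_th/(R_th + R_L) = 99.63 / (99.63 + 2130) = 0.04468.
So the output falls by 4.47 %.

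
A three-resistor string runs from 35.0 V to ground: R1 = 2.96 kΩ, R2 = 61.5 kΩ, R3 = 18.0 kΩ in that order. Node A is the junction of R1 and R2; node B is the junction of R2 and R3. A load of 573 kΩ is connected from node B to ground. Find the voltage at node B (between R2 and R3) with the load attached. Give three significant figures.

V ≈ 7.46 V

At node B, R3 is in parallel with the load: R3‖R_L = 17.45 kΩ.
Below node A the resistance is R2 + (R3‖R_L) = 78.95 kΩ, so V_A = 35.0 × 78.95/81.91 = 33.74 V.
Then V_B = V_A × (R3‖R_L)/(R2 + R3‖R_L) = 33.74 × 17.45/78.95 = 7.46 V.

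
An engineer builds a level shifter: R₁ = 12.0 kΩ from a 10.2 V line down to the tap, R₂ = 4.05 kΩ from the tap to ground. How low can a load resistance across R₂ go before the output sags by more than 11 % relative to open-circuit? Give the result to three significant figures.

Output resistance R_th = R₁‖R₂ = (12.0 × 4.05)/16.05 = 3.028 kΩ.
The fractional drop is R_th/(R_th + R_L); requiring this ≤ 0.110 gives R_L ≥ R_th(1/0.110 − 1) = 3.028 × 8.091 = 24.5 kΩ.

R_L(min) ≈ 24.5 kΩ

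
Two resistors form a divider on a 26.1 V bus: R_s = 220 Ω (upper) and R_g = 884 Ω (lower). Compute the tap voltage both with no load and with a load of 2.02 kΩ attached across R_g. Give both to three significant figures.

Open-circuit: V = 26.1 × 884/(220 + 884) = 20.9 V.
With the load, R_g becomes R_g‖R_L = 614.9 Ω, so V = 26.1 × 614.9/834.9 = 19.2 V.

Unloaded: 20.9 V; loaded: 19.2 V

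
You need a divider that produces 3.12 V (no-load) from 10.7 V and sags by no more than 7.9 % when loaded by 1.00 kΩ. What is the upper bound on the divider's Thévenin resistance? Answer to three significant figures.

Loading drop = R_th/(R_th + R_L) ≤ 0.0790, so R_th ≤ R_L · ε/(1−ε) = 1.00 kΩ × 0.0790/0.9210 = 85.8 Ω.

R_th ≤ 85.8 Ω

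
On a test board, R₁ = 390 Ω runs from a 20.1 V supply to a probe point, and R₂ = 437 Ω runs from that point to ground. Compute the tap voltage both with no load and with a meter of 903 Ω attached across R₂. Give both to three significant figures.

Open-circuit: V = 20.1 × 437/(390 + 437) = 10.6 V.
With the load, R₂ becomes R₂‖R_L = 294.5 Ω, so V = 20.1 × 294.5/684.5 = 8.65 V.

Unloaded: 10.6 V; loaded: 8.65 V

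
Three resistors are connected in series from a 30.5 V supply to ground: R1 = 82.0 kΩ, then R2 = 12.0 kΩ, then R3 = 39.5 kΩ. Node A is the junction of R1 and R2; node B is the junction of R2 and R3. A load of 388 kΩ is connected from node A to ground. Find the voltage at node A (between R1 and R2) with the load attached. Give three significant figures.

V ≈ 10.9 V

Below node A the series string R2+R3 = 51.50 kΩ sits in parallel with the 388 kΩ load: 45.47 kΩ.
V_A = 30.5 × 45.47/(82.0 + 45.47) = 10.9 V.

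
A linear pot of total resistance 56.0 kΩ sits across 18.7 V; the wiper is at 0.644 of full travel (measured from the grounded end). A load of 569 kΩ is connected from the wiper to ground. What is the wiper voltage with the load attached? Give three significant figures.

The wiper splits the pot into (1−α)R = 19.94 kΩ above and αR = 36.06 kΩ below.
Lower section ‖ load = 33.91 kΩ.
V_wiper = 18.7 × 33.91/(19.94 + 33.91) = 11.8 V.

V ≈ 11.8 V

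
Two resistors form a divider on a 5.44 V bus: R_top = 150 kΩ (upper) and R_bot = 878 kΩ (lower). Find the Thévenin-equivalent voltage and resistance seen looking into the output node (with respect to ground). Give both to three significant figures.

V_th is the open-circuit tap voltage: 5.44 × 878/(150 + 878) = 4.65 V.
With the supply zeroed, R_top and R_bot appear in parallel from the tap: R_th = R_top‖R_bot = (150 × 878)/1028 = 128 kΩ.

V_th = 4.65 V, R_th = 128 kΩ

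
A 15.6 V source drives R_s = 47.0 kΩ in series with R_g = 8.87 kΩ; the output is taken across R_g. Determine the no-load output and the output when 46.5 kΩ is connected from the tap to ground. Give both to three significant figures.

Unloaded: 2.48 V; loaded: 2.13 V

Open-circuit: V = 15.6 × 8.87/(47.0 + 8.87) = 2.48 V.
With the load, R_g becomes R_g‖R_L = 7.449 kΩ, so V = 15.6 × 7.449/54.45 = 2.13 V.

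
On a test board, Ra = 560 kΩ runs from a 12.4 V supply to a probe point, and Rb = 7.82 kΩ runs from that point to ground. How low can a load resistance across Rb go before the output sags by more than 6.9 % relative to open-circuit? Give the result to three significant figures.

R_L(min) ≈ 104 kΩ

Output resistance R_th = Ra‖Rb = (560 × 7.82)/567.8 = 7.712 kΩ.
The fractional drop is R_th/(R_th + R_L); requiring this ≤ 0.0690 gives R_L ≥ R_th(1/0.0690 − 1) = 7.712 × 13.49 = 104 kΩ.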